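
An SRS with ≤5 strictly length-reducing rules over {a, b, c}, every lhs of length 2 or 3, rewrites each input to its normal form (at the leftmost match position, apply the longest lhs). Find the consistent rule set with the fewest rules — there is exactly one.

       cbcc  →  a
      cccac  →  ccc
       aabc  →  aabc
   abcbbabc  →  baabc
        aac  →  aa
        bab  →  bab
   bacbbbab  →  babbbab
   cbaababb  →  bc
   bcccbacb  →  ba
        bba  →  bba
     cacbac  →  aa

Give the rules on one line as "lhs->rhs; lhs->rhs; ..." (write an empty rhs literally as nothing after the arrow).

  | cbcc => acc => ac => a
  | cccac => ccc
  | aabc
  | abcbbabc => abababc => bcbabc => baabc

aba->bc; ac->a; ca->; cb->a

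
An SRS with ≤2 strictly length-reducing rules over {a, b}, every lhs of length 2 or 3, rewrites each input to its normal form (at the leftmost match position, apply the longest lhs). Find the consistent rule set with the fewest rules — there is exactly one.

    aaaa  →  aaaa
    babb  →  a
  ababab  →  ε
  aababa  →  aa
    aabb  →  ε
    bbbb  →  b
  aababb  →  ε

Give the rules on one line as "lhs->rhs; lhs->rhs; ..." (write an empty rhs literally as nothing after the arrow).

ab->; bb->a

  | aaaa
  | babb => bb => a
  | ababab => abab => ab => ε
  | aababa => aaba => aa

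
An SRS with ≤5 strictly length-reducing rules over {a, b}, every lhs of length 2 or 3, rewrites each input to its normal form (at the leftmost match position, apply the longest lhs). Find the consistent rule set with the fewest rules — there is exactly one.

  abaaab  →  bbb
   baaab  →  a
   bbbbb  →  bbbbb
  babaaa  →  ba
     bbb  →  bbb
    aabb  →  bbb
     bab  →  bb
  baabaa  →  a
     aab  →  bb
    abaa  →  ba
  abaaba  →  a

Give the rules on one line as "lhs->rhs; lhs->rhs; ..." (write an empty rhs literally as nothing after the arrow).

aa->b; ab->a; bab->bb; bba->ab

  | abaaab => aaaab => baab => bbb
  | baaab => bbab => abb => ab => a
  | bbbbb
  | babaaa => bbaaa => abaa => aaa => ba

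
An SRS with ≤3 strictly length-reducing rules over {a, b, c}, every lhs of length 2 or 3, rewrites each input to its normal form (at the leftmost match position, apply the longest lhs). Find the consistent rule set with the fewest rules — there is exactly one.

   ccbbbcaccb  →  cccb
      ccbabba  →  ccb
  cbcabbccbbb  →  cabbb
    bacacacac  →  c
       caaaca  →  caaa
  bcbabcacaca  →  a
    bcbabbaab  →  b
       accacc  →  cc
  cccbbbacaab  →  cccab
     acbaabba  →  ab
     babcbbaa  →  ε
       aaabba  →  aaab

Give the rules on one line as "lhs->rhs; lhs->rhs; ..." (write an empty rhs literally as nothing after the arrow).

ac->; ba->; bc->

  | ccbbbcaccb => ccbbaccb => ccbccb => cccb
  | ccbabba => ccbba => ccb
  | cbcabbccbbb => cabbccbbb => cabcbbb => cabbb
  | bacacacac => cacacac => cacac => cac => c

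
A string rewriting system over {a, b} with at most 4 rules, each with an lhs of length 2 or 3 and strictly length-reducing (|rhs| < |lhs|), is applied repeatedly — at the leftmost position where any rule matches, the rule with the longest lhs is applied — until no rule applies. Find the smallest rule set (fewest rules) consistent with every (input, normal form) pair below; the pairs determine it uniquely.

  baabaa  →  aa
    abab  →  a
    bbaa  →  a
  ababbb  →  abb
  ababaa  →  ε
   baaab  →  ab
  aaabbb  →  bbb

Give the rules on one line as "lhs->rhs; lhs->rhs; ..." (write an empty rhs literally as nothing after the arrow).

  | baabaa => babaa => abaa => aba => aa
  | abab => aab => a
  | bbaa => bba => ba => a
  | ababbb => aabbb => abb

aaa->; aab->a; ba->a; baa->ba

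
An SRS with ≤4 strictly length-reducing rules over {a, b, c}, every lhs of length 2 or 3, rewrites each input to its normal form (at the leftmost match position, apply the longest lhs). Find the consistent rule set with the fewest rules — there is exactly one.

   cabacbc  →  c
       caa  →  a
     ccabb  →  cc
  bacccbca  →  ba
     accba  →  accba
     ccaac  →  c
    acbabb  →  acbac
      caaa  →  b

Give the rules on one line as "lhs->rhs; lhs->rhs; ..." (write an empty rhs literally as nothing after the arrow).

aa->b; bb->c; ca->; cbc->a

  | cabacbc => bacbc => baa => bb => c
  | caa => a
  | ccabb => cbb => cc
  | bacccbca => baccaa => baca => ba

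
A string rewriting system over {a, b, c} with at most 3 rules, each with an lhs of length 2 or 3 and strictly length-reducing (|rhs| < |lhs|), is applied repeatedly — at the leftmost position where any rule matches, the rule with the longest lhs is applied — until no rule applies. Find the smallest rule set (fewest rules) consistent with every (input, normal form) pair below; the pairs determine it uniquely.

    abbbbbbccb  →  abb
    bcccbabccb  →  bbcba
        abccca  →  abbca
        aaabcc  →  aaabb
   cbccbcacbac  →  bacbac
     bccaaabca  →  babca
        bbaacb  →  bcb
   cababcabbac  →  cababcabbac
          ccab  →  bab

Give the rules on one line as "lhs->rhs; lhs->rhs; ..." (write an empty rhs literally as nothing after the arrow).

  | abbbbbbccb => abbbccb => accb => abb
  | bcccbabccb => bbcbabccb => bbcbabbb => bbcba
  | abccca => abbca
  | aaabcc => aaabb

baa->; bbb->; cc->b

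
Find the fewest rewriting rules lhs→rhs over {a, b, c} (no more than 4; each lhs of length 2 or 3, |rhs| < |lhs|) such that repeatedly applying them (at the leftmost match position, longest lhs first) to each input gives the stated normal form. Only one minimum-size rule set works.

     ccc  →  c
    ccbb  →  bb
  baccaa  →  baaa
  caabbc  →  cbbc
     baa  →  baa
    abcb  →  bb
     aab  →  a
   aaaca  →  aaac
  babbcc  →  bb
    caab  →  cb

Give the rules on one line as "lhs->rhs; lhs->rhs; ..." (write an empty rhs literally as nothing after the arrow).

ab->; abc->b; ca->c; cc->

  | ccc => c
  | ccbb => bb
  | baccaa => baaa
  | caabbc => cabbc => cbbc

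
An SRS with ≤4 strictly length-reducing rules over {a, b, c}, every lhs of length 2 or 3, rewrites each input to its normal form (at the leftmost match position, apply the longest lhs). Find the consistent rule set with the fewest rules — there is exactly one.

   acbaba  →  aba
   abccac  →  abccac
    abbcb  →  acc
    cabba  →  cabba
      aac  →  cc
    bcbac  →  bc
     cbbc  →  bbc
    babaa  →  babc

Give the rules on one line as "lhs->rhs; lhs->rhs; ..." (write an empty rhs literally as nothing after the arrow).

  | acbaba => aba
  | abccac
  | abbcb => abbb => acc
  | cabba

aa->c; bbb->cc; cb->b; cba->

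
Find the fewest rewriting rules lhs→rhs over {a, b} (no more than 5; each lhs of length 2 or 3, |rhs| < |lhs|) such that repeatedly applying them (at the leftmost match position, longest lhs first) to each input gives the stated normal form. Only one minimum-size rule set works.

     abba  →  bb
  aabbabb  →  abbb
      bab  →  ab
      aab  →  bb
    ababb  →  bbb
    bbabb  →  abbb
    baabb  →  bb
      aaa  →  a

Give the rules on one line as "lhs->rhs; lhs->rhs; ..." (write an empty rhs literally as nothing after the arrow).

  | abba => aab => bb
  | aabbabb => bbbabb => babbb => abbb
  | bab => ab
  | aab => bb

aa->b; ba->a; baa->; bba->ab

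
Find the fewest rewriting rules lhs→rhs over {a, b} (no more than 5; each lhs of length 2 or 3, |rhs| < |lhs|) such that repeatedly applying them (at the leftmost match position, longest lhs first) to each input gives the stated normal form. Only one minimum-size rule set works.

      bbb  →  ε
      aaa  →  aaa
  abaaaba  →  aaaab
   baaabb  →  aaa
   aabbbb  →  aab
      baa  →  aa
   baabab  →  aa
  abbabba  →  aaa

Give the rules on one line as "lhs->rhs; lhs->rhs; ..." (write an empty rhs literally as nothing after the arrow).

  | bbb => ε
  | aaa
  | abaaaba => aaaaba => aaaab
  | baaabb => aaabb => aaa

ba->b; baa->aa; bb->; bbb->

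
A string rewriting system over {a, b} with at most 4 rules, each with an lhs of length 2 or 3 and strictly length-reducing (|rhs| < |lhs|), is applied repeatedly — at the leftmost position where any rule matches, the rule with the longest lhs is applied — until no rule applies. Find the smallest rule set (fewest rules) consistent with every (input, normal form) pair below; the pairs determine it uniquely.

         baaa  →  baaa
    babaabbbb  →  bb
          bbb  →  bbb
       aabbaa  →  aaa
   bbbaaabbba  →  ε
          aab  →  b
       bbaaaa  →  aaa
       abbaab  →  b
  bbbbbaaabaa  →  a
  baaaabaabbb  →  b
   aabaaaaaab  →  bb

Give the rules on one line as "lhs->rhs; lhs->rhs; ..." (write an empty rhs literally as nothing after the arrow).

ab->b; abb->; bba->

  | baaa
  | babaabbbb => bbaabbbb => abbbb => bb
  | bbb
  | aabbaa => aaa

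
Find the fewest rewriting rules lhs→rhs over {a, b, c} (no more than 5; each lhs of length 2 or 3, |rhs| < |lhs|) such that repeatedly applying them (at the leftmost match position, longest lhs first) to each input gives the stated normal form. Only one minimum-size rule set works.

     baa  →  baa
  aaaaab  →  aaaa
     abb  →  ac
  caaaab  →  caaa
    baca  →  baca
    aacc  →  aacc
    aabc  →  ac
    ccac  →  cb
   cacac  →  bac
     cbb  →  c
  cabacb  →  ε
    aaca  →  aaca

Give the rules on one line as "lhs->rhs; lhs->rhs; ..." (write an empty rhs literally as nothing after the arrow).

  | baa
  | aaaaab => aaaa
  | abb => ac
  | caaaab => caaa

ab->; abb->ac; bb->; cac->b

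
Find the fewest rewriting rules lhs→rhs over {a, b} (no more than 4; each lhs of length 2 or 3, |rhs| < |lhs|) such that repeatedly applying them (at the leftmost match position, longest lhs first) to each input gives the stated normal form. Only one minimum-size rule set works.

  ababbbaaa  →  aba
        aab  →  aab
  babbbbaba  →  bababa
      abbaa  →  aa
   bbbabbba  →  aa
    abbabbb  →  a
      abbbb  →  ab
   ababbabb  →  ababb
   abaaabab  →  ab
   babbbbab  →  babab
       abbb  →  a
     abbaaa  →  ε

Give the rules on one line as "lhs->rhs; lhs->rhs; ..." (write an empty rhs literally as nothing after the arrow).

aaa->; bba->; bbb->

  | ababbbaaa => abaaaa => aba
  | aab
  | babbbbaba => bababa
  | abbaa => aa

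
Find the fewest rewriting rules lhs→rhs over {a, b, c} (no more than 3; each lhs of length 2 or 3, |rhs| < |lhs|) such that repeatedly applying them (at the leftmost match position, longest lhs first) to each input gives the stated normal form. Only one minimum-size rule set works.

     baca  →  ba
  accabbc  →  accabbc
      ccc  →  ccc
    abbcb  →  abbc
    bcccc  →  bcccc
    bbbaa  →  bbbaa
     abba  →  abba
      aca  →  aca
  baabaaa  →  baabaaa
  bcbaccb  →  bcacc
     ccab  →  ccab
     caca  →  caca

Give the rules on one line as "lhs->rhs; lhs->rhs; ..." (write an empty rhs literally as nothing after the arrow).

  | baca => ba
  | accabbc
  | ccc
  | abbcb => abbc

bac->b; cb->c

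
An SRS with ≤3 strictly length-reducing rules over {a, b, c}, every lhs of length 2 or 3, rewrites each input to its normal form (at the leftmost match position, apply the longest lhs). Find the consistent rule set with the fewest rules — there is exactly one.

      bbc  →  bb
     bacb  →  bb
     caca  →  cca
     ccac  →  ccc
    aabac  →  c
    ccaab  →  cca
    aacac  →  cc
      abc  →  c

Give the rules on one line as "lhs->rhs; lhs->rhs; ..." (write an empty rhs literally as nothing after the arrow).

ab->; ac->c; bc->b

  | bbc => bb
  | bacb => bcb => bb
  | caca => cca
  | ccac => ccc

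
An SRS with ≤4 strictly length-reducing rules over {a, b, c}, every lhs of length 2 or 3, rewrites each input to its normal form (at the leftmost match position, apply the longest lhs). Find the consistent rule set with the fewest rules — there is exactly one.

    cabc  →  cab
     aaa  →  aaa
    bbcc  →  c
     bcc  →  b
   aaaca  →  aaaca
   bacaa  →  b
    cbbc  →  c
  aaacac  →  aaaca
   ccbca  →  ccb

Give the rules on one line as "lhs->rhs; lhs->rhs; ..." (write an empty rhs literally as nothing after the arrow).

  | cabc => cab
  | aaa
  | bbcc => c
  | bcc => bc => b

ba->b; bbc->; bc->b; cac->ca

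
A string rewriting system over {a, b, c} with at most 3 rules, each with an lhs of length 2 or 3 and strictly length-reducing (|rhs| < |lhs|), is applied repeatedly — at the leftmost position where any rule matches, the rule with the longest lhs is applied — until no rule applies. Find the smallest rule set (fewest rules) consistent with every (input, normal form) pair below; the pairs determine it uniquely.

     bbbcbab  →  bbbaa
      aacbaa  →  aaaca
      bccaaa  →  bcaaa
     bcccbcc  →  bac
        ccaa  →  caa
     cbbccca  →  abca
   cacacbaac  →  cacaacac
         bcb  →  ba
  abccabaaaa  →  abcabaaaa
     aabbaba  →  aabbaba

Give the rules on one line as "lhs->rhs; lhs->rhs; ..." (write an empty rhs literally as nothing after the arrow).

  | bbbcbab => bbbacb => bbbaa
  | aacbaa => aaaca
  | bccaaa => bcaaa
  | bcccbcc => bccbcc => bcbcc => bacc => bac

cb->a; cba->ac; cc->c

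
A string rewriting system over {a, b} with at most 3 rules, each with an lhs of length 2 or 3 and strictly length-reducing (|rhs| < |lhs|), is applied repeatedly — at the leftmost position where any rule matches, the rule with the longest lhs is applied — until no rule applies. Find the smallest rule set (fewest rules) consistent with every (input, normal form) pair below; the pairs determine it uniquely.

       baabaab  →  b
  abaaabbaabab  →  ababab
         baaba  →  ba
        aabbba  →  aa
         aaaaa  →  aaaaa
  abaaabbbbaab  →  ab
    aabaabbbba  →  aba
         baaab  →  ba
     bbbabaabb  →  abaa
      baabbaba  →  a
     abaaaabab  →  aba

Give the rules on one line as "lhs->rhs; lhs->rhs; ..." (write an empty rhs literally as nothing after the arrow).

  | baabaab => baab => b
  | abaaabbaabab => ababaabab => ababab
  | baaba => ba
  | aabbba => bba => aa

aab->; bb->a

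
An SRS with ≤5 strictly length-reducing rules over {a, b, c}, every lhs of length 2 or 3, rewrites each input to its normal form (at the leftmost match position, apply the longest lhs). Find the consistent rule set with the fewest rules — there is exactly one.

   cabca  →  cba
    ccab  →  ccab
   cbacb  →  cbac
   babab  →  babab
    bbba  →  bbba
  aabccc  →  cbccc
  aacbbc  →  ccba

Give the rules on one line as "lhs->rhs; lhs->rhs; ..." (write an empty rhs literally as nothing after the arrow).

aa->c; abc->b; acb->ac; bbc->ba

  | cabca => cba
  | ccab
  | cbacb => cbac
  | babab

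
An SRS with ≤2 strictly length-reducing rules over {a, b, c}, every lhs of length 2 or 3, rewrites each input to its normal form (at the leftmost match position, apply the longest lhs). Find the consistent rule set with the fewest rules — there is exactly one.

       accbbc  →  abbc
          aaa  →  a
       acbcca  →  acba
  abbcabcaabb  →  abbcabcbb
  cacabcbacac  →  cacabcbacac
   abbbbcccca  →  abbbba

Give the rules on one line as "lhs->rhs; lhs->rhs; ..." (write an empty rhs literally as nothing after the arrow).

  | accbbc => abbc
  | aaa => a
  | acbcca => acba
  | abbcabcaabb => abbcabcbb

aa->; cc->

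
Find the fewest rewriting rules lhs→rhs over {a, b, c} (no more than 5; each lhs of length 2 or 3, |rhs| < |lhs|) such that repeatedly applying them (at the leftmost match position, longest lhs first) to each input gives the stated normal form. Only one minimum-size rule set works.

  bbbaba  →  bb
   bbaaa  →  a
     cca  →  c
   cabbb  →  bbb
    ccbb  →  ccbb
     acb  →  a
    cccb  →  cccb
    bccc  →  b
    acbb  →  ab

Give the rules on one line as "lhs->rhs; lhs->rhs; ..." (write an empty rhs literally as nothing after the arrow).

  | bbbaba => bbba => bb
  | bbaaa => baa => a
  | cca => c
  | cabbb => bbb

acb->a; ba->; bc->b; ca->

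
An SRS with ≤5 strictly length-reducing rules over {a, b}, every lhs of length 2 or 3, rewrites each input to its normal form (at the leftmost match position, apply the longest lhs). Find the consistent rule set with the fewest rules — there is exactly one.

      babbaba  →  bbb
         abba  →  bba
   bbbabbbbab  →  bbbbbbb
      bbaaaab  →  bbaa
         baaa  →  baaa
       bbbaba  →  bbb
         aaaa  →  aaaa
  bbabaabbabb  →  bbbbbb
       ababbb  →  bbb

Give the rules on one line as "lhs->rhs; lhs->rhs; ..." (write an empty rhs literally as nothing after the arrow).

  | babbaba => bbbaba => bbb
  | abba => bba
  | bbbabbbbab => bbbbbbbab => bbbbbbb
  | bbaaaab => bbaa

aab->; ab->; aba->; abb->bb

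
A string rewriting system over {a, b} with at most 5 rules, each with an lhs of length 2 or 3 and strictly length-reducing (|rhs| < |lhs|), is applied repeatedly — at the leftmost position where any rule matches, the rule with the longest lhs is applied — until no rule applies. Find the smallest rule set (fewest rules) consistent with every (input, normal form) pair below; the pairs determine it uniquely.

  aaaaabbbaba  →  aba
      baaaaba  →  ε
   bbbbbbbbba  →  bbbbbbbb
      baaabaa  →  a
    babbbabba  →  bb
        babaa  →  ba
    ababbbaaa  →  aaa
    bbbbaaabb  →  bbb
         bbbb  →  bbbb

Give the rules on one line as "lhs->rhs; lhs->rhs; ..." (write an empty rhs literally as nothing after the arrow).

aab->ba; abb->; baa->; bba->b

  | aaaaabbbaba => aaababbaba => abaabbaba => abbaba => aba
  | baaaaba => aaba => baa => ε
  | bbbbbbbbba => bbbbbbbb
  | baaabaa => abaa => a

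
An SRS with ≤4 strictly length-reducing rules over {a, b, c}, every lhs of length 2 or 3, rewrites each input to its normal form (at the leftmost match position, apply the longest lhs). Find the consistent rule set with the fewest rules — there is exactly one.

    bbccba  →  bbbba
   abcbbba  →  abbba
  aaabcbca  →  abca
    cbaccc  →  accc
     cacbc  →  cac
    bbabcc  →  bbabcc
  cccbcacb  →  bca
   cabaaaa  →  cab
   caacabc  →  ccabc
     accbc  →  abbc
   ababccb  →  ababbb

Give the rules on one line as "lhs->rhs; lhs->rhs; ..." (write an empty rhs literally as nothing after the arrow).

  | bbccba => bbbba
  | abcbbba => abbba
  | aaabcbca => abcbca => abca
  | cbaccc => accc

aa->; cb->; ccb->bb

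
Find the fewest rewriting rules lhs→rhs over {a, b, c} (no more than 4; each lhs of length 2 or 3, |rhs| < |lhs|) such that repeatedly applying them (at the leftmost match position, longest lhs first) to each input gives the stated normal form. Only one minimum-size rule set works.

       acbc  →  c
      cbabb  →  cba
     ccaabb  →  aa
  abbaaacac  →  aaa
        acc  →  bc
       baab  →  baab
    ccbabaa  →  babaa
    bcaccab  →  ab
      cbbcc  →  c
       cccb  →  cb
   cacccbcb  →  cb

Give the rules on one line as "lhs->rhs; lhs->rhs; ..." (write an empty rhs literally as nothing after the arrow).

ac->b; bb->; ca->a; cc->

  | acbc => bbc => c
  | cbabb => cba
  | ccaabb => aabb => aa
  | abbaaacac => aaaacac => aaabac => aaabb => aaa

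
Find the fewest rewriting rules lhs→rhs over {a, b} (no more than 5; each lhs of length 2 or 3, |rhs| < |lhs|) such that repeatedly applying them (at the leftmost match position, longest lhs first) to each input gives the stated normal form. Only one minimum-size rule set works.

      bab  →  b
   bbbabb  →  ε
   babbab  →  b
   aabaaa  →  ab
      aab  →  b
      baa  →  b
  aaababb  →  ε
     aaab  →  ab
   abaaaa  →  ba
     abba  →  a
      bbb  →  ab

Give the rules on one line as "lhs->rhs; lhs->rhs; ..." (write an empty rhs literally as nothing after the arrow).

  | bab => b
  | bbbabb => ababb => abb => aa => ε
  | babbab => bbab => aab => b
  | aabaaa => baaa => bbb => ab

aa->; aaa->bb; bab->b; bb->a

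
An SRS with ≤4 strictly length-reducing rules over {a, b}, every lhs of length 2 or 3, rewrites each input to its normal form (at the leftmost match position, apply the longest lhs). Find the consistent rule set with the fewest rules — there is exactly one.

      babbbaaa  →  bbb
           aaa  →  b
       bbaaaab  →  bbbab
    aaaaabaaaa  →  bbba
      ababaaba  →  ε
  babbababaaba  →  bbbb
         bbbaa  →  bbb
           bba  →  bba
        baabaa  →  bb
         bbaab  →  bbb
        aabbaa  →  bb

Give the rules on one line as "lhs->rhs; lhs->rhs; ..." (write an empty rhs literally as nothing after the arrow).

  | babbbaaa => baabaaa => bbaaa => bbb
  | aaa => b
  | bbaaaab => bbbab
  | aaaaabaaaa => baabaaaa => bbaaaa => bbba

aa->; aaa->b; abb->aa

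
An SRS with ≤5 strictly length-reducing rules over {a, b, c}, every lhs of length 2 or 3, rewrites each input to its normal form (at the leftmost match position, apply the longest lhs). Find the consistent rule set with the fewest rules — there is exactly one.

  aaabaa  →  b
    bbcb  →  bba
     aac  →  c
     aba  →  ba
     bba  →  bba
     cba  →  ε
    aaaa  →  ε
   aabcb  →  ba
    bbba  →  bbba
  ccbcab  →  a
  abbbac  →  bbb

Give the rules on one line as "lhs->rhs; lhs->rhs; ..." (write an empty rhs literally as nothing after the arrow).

  | aaabaa => abaa => baa => b
  | bbcb => bba
  | aac => c
  | aba => ba

aa->; ab->b; ac->; cb->a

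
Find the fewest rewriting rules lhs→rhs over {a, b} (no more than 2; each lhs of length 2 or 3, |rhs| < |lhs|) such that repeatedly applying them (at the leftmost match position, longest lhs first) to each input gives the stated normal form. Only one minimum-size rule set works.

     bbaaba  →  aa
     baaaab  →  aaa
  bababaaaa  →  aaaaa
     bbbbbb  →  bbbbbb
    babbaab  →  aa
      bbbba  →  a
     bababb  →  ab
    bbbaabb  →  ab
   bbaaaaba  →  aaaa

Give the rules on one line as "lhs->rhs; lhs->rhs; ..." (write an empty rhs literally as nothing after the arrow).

  | bbaaba => baaba => aaba => aa
  | baaaab => aaaab => aaa
  | bababaaaa => ababaaaa => aabaaaa => aaaaa
  | bbbbbb

aab->a; ba->a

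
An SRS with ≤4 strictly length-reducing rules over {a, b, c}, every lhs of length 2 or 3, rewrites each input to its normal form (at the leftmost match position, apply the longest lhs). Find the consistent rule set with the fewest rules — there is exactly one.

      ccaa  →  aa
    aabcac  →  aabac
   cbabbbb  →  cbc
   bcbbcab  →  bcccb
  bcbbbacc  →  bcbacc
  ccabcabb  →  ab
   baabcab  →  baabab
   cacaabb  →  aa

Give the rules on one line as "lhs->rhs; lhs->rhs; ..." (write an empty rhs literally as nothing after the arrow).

abb->; bba->cc; bbb->bc; ca->a

  | ccaa => caa => aa
  | aabcac => aabac
  | cbabbbb => cbbb => cbc
  | bcbbcab => bcbbab => bcccb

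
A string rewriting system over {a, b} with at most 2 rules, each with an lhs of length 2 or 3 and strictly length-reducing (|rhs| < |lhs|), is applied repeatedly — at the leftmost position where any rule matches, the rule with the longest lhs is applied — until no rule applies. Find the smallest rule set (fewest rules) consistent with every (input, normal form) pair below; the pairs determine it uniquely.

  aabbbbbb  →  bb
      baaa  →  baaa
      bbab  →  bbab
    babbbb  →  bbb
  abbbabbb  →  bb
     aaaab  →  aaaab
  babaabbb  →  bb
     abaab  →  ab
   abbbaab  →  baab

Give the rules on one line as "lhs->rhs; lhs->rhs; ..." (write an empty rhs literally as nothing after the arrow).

  | aabbbbbb => abbbb => bb
  | baaa
  | bbab
  | babbbb => bbb

aba->; abb->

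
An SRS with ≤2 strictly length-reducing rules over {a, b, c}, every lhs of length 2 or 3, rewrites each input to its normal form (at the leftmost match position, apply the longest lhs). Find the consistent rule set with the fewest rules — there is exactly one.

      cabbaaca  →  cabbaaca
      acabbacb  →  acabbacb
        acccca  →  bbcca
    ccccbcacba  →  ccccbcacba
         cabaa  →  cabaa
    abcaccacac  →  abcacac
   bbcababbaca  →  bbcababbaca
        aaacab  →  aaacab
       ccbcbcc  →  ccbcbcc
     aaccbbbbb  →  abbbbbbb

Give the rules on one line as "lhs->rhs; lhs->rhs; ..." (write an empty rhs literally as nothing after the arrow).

acc->bb; cbb->c

  | cabbaaca
  | acabbacb
  | acccca => bbcca
  | ccccbcacba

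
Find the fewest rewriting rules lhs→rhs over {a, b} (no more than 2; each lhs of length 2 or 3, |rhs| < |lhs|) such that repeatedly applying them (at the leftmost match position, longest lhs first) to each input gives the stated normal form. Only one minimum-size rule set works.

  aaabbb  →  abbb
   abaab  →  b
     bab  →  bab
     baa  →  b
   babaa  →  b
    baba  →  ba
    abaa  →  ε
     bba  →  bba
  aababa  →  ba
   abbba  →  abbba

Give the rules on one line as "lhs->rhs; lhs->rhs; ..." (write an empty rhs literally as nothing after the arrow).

  | aaabbb => abbb
  | abaab => aab => b
  | bab
  | baa => b

aa->; aba->a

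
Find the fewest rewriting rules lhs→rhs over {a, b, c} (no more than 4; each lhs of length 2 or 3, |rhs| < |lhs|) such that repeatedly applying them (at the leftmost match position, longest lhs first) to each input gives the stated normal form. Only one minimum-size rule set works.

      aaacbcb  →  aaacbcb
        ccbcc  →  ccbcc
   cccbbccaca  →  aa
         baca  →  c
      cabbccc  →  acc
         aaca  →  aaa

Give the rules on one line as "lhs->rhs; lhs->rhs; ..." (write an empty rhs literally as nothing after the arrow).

baa->c; bbc->; ca->a

  | aaacbcb
  | ccbcc
  | cccbbccaca => ccccaca => cccaca => ccaca => caca => aca => aa
  | baca => baa => c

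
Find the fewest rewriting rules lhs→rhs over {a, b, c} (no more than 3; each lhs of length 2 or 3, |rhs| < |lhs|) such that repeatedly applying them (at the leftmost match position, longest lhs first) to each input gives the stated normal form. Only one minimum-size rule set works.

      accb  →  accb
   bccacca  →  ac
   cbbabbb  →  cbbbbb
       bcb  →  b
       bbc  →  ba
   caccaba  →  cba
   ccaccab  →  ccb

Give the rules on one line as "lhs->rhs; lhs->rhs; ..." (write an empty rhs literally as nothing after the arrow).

  | accb
  | bccacca => acacca => acca => ac
  | cbbabbb => cbbbbb
  | bcb => ab => b

ab->b; bc->a; ca->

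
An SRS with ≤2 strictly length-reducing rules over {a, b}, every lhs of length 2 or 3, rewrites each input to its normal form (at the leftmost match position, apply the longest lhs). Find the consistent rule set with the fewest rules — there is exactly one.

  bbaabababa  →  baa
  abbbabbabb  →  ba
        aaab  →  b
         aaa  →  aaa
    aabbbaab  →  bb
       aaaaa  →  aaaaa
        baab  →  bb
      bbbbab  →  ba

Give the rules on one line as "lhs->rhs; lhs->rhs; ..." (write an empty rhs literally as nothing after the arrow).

  | bbaabababa => bbabababa => bbbababa => baababa => bababa => bbaba => bbba => baa
  | abbbabbabb => bbbabbabb => baabbabb => babbabb => bbbabb => baabb => babb => bbb => ba
  | aaab => aab => ab => b
  | aaa

ab->b; bbb->ba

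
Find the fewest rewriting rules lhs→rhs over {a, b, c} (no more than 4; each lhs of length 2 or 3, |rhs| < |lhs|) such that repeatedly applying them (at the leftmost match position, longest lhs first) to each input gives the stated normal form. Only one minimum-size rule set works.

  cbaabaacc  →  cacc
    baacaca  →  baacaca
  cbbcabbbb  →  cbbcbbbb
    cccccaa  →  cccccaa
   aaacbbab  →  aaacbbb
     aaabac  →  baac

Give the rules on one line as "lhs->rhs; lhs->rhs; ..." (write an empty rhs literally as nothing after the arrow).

  | cbaabaacc => cabaacc => cbaacc => cacc
  | baacaca
  | cbbcabbbb => cbbcbbbb
  | cccccaa

aab->ba; ab->b; cba->c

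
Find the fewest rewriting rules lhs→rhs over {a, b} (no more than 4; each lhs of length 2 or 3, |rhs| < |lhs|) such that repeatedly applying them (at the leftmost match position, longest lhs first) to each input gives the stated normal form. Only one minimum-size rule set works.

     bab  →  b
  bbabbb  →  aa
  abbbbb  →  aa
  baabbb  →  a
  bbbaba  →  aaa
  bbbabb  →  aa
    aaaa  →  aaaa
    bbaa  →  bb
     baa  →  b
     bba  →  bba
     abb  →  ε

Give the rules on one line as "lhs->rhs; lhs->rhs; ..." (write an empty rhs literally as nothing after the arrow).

ab->; abb->; baa->b; bbb->aa

  | bab => b
  | bbabbb => bbb => aa
  | abbbbb => bbb => aa
  | baabbb => bbbb => aab => a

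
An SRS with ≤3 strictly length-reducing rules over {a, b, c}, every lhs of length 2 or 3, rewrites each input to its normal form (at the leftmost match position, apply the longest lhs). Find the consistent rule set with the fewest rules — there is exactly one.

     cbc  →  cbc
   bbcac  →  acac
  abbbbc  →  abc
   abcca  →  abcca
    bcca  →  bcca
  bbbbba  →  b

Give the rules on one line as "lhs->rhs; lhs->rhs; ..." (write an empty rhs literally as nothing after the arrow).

aa->b; bb->a

  | cbc
  | bbcac => acac
  | abbbbc => aabbc => bbbc => abc
  | abcca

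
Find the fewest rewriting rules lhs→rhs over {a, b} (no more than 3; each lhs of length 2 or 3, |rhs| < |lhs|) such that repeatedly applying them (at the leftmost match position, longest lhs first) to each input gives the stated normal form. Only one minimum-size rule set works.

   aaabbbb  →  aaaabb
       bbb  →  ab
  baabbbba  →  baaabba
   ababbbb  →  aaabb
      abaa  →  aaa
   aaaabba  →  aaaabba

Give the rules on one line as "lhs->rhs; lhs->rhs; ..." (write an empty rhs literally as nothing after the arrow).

  | aaabbbb => aaaabb
  | bbb => ab
  | baabbbba => baaabba
  | ababbbb => aabbbb => aaabb

aba->aa; bbb->ab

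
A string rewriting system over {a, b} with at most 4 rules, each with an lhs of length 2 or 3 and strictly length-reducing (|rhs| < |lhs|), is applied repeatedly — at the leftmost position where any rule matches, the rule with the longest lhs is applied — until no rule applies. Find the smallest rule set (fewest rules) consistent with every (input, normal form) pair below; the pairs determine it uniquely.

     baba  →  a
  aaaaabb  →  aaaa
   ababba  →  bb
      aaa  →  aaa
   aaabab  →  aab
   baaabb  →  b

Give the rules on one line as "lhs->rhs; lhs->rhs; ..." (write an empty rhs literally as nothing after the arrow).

aba->; abb->; ba->b; bab->

  | baba => a
  | aaaaabb => aaaa
  | ababba => bba => bb
  | aaa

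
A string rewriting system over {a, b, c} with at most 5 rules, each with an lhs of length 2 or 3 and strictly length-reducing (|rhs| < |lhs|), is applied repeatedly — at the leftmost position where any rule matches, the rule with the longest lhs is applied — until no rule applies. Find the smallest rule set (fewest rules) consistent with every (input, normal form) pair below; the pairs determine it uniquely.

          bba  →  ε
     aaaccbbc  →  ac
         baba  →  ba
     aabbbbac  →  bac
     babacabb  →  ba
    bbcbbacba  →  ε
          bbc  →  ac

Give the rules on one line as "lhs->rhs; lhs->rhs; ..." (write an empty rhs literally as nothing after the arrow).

  | bba => aa => ε
  | aaaccbbc => accbbc => acbc => ac
  | baba => ba
  | aabbbbac => bbbbac => abbac => bac

aa->; ab->; bb->a; cb->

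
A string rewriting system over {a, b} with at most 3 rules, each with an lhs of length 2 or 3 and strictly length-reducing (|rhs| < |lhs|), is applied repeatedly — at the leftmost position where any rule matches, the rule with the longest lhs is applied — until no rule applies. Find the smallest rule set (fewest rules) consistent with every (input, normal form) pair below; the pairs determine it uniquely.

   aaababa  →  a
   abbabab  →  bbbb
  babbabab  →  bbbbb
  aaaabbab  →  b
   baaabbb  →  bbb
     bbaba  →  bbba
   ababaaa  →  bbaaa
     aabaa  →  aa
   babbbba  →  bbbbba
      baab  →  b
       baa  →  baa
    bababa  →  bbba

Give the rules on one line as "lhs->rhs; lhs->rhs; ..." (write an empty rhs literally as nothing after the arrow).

aab->; ab->b

  | aaababa => aaba => a
  | abbabab => bbabab => bbbab => bbbb
  | babbabab => bbbabab => bbbbab => bbbbb
  | aaaabbab => aabab => ab => b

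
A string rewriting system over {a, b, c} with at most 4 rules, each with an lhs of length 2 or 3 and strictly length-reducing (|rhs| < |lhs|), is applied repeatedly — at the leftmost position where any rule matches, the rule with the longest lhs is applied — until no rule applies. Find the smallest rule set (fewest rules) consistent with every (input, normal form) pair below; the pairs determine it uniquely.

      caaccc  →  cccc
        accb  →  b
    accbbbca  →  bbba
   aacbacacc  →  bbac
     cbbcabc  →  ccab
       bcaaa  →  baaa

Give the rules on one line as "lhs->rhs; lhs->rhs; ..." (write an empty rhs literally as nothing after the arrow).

aac->bc; acc->; bc->b; cb->c

  | caaccc => cbccc => cccc
  | accb => b
  | accbbbca => bbbca => bbba
  | aacbacacc => bcbacacc => bbacacc => bbac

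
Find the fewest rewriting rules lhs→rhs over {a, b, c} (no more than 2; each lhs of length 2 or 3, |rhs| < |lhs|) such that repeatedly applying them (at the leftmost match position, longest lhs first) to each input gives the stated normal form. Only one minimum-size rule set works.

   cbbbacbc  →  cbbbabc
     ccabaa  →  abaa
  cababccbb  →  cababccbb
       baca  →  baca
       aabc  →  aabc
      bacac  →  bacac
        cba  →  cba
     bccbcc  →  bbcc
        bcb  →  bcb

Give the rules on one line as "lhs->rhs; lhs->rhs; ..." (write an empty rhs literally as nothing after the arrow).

  | cbbbacbc => cbbbabc
  | ccabaa => abaa
  | cababccbb
  | baca

cbc->bc; cca->a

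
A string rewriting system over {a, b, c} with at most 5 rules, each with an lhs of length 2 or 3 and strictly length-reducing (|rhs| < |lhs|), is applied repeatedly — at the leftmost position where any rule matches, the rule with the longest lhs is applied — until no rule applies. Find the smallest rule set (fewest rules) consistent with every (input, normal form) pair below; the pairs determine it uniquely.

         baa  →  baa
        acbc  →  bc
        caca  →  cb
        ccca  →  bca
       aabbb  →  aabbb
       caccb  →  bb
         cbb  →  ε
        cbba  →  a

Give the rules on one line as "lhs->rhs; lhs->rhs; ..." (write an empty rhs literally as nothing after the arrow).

ac->; aca->b; cbb->; cc->b

  | baa
  | acbc => bc
  | caca => cb
  | ccca => bca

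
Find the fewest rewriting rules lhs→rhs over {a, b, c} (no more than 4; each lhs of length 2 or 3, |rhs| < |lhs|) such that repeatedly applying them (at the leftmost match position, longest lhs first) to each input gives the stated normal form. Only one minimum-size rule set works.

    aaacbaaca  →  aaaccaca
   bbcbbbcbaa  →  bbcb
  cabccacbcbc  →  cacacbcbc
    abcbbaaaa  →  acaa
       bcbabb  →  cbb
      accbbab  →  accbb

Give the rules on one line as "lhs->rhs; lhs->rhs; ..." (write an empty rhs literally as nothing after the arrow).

ba->c; bba->b; bcc->ba

  | aaacbaaca => aaaccaca
  | bbcbbbcbaa => bbcbbbcca => bbcbbbaa => bbcbba => bbcb
  | cabccacbcbc => cabaacbcbc => cacacbcbc
  | abcbbaaaa => abcbaaa => abccaa => abaaa => acaa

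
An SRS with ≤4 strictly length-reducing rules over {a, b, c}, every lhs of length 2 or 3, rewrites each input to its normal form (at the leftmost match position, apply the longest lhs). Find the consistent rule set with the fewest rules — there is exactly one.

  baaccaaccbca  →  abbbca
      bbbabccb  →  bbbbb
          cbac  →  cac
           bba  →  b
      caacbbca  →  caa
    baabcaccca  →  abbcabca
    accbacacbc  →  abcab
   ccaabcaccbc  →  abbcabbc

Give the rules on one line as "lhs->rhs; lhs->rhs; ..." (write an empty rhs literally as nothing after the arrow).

ba->; baa->ab; cb->c; cc->b

  | baaccaaccbca => abccaaccbca => abbaaccbca => ababccbca => abccbca => abbbca
  | bbbabccb => bbbccb => bbbbb
  | cbac => cac
  | bba => b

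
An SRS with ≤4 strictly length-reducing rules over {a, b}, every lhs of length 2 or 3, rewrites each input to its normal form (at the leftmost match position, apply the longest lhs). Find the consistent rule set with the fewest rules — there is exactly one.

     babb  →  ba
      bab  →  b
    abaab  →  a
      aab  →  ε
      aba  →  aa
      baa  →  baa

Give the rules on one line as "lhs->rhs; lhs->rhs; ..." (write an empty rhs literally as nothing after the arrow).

  | babb => ba
  | bab => b
  | abaab => aaab => a
  | aab => ε

aab->; ab->; aba->aa; abb->a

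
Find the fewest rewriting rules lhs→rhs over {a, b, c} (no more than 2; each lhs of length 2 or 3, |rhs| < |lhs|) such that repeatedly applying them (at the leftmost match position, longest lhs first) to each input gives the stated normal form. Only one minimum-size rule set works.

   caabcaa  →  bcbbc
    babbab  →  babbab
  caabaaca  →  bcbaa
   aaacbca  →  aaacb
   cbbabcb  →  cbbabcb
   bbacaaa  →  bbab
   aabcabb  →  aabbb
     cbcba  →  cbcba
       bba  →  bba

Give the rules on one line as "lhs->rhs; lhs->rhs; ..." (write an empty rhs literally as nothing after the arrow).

  | caabcaa => bcbcaa => bcbbc
  | babbab
  | caabaaca => bcbaaca => bcbaa
  | aaacbca => aaacb

ca->; caa->bc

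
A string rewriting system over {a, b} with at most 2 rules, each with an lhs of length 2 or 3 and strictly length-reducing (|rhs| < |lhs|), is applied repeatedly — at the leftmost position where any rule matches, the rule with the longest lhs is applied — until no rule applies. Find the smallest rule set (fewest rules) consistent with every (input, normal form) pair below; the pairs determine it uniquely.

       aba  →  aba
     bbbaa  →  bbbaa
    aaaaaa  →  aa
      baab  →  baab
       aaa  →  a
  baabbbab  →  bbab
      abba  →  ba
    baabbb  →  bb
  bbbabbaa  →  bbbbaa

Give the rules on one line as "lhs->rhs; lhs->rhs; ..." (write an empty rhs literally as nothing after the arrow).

  | aba
  | bbbaa
  | aaaaaa => aaaa => aa
  | baab

aaa->a; abb->b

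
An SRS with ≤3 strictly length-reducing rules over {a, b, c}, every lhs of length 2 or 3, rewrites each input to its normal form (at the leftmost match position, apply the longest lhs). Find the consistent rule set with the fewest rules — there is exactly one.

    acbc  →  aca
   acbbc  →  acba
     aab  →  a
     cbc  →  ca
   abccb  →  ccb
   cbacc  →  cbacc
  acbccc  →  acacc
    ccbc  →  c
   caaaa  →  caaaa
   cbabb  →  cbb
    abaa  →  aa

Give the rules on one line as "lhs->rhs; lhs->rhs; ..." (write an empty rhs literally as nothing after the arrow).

ab->; bc->a; cca->c

  | acbc => aca
  | acbbc => acba
  | aab => a
  | cbc => ca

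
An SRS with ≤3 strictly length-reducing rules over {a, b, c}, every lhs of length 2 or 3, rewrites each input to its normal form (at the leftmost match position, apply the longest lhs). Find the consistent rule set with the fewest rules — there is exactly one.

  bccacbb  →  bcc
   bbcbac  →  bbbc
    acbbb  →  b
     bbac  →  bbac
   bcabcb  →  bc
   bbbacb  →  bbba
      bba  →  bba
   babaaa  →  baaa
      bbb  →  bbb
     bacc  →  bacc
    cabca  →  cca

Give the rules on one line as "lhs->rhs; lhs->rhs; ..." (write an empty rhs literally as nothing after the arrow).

ab->; cb->; cba->b

  | bccacbb => bccab => bcc
  | bbcbac => bbbc
  | acbbb => abb => b
  | bbac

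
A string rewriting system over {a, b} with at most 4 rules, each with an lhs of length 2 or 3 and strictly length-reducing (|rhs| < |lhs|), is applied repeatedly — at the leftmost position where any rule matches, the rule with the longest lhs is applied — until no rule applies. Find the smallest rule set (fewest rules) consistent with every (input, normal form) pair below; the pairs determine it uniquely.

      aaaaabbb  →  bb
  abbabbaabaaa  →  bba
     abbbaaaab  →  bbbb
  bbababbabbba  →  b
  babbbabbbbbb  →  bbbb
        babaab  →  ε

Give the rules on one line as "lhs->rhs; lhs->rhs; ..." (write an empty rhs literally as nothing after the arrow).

aa->; aab->bb; ab->; bab->a

  | aaaaabbb => aaabbb => abbb => bb
  | abbabbaabaaa => babbaabaaa => abaabaaa => aabaaa => bbaaa => bba
  | abbbaaaab => bbaaaab => bbaab => bbbb
  | bbababbabbba => baabbabbba => bbbbabbba => bbbabba => bbaba => baa => b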